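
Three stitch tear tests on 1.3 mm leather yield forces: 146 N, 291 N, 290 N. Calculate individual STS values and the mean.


STS1 = 112.3 N/mm
STS2 = 223.8 N/mm
STS3 = 223.1 N/mm
Mean = 186.4 N/mm

STS1 = 146 / 1.3 = 112.3 N/mm
STS2 = 291 / 1.3 = 223.8 N/mm
STS3 = 290 / 1.3 = 223.1 N/mm
Mean = (112.3 + 223.8 + 223.1) / 3 = 186.4 N/mm


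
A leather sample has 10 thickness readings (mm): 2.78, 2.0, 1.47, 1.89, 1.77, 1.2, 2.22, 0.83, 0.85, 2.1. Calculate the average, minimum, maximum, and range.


Sum = 17.11
Average = 17.11 / 10 = 1.71 mm
Minimum = 0.83 mm
Maximum = 2.78 mm
Range = 2.78 - 0.83 = 1.95 mm


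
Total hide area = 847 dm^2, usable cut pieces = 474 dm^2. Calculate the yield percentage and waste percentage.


Yield = 56.0%
Waste = 44.0%

Yield = 474 / 847 x 100 = 56.0%
Waste = 847 - 474 = 373 dm^2
Waste% = 100 - 56.0 = 44.0%


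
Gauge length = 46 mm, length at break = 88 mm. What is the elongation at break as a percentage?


91.3%


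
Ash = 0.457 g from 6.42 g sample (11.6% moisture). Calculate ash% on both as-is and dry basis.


As-is ash = 7.12%
Dry-basis ash = 8.05%

As-is ash% = 0.457 / 6.42 x 100 = 7.12%
Dry mass = 6.42 x (100 - 11.6) / 100 = 5.67528 g
Dry-basis ash% = 0.457 / 5.67528 x 100 = 8.05%


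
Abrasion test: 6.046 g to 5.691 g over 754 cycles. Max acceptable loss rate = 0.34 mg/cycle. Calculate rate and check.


Rate = 0.471 mg/cycle
Passes: No

Loss = 6.046 - 5.691 = 0.355 g
Rate = 0.355 g / 754 cycles x 1000 = 0.471 mg/cycle
Max = 0.34 mg/cycle
Passes: No


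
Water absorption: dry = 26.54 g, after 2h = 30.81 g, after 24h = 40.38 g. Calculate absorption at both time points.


2h absorption = 16.1%
24h absorption = 52.1%


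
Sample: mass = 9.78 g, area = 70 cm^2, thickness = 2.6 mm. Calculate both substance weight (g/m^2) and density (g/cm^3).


Substance weight = 1397.1 g/m^2
Density = 0.537 g/cm^3

SW = 9.78 / 70 x 10000 = 1397.1 g/m^2
Volume = 70 x 2.6 / 10 = 18.20 cm^3
Density = 9.78 / 18.20 = 0.537 g/cm^3


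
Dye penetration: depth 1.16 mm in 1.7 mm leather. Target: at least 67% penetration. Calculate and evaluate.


Penetration = 68.2%
Meets target: Yes

Penetration = 1.16 / 1.7 x 100 = 68.2%
Target: 67%
Meets target: Yes


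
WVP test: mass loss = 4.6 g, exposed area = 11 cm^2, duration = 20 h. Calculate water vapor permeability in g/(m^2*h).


WVP = mass_loss / (area x time) x 10000
WVP = 4.6 / (11 x 20) x 10000
WVP = 4.6 / 220 x 10000 = 209.09 g/(m^2*h)


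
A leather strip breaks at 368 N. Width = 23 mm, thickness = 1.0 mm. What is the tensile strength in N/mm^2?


16.00 N/mm^2

Cross-sectional area = 23 x 1.0 = 23.0 mm^2
Tensile strength = 368 / 23.0 = 16.00 N/mm^2


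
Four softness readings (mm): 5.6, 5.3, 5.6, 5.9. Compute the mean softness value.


5.60 mm


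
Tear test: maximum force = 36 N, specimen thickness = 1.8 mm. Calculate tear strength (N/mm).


20.0 N/mm


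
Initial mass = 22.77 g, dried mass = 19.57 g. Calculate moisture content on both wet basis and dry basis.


Wet basis = 14.1%
Dry basis = 16.4%

Moisture lost = 22.77 - 19.57 = 3.20 g
Wet basis MC = 3.20 / 22.77 x 100 = 14.1%
Dry basis MC = 3.20 / 19.57 x 100 = 16.4%


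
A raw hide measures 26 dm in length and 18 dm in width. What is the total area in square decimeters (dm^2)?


468 dm^2

Area = length x width
Area = 26 x 18 = 468 dm^2


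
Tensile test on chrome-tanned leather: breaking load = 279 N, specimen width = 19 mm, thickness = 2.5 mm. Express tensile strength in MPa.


5.87 MPa

Cross-section = 19 x 2.5 = 47.5 mm^2
TS = 279 / 47.5 = 5.87 MPa
(1 N/mm^2 = 1 MPa)


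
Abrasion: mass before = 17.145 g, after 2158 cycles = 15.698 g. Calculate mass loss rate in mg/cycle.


Mass loss = 17.145 - 15.698 = 1.447 g
Rate = 1.447 / 2158 x 1000 = 0.671 mg/cycle


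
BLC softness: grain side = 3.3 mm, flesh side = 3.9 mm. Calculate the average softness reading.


3.60 mm


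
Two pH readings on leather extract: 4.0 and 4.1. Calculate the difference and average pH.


Difference = 0.1
Average pH = 4.05


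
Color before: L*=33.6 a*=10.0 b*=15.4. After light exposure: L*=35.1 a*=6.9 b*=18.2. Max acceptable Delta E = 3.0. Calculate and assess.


Delta E = 4.44
Passes: No

dL = 1.5, da = -3.1, db = 2.8
dE = sqrt((1.5)^2 + (-3.1)^2 + (2.8)^2) = 4.44
Max = 3.0
Passes: No


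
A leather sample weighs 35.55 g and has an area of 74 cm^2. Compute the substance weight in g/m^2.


Substance weight = mass / area x 10000
SW = 35.55 / 74 x 10000
SW = 4804.1 g/m^2


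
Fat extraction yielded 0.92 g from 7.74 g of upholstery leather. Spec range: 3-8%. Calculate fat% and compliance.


Fat% = 0.92 / 7.74 x 100 = 11.9%
Spec range: 3-8%
Compliant: No


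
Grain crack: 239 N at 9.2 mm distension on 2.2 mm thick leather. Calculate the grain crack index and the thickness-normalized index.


Crack index = 26.0 N/mm
Normalized index = 11.8 N/mm per mm

Crack index = 239 / 9.2 = 26.0 N/mm
Normalized = 26.0 / 2.2 = 11.8 N/mm per mm


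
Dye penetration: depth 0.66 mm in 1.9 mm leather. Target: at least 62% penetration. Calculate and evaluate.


Penetration = 0.66 / 1.9 x 100 = 34.7%
Target: 62%
Meets target: No


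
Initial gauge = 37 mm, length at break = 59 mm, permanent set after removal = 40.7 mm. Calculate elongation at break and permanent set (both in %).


Elongation at break = (59 - 37) / 37 x 100 = 59.5%
Permanent set = (40.7 - 37) / 37 x 100 = 10.0%


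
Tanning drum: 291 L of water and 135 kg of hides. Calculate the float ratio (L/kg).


Float ratio = water / hide weight
Ratio = 291 / 135 = 2.2


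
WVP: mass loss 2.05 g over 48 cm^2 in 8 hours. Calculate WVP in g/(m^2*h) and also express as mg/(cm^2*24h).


WVP = 2.05 / (48 x 8) x 10000 = 53.39 g/(m^2*h)
Mass loss in mg = 2.05 x 1000 = 2050 mg
Per cm^2 per 24h in mg: 2050 x 24 / (48 x 8) = 49200 / 384 = 128.13 mg/(cm^2*24h)


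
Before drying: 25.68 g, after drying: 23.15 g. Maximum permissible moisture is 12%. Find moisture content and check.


Moisture content = 9.9%
Acceptable: Yes

MC = (25.68 - 23.15) / 25.68 x 100 = 9.9%
Maximum: 12%
Acceptable: Yes


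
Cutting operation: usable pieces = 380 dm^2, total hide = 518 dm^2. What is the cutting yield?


Yield = usable / total x 100
Yield = 380 / 518 x 100 = 73.4%


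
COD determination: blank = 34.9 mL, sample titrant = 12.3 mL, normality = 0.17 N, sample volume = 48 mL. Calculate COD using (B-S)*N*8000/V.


COD = (34.9 - 12.3) x 0.17 x 8000 / 48
COD = 22.6 x 0.17 x 8000 / 48
COD = 640.3 mg/L


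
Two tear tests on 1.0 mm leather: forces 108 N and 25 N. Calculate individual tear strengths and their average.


Tear 1 = 108.0 N/mm
Tear 2 = 25.0 N/mm
Average = 66.5 N/mm


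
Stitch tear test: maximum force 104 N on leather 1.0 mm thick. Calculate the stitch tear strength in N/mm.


Stitch tear strength = force / thickness
STS = 104 / 1.0 = 104.0 N/mm


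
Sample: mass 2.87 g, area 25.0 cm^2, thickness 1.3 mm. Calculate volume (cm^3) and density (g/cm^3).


Volume = 3.250 cm^3
Density = 0.883 g/cm^3

Thickness in cm = 1.3 / 10 = 0.13 cm
Volume = 25.0 x 0.13 = 3.250 cm^3
Density = 2.87 / 3.250 = 0.883 g/cm^3


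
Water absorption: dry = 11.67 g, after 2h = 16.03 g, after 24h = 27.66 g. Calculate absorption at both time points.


2h absorption = 37.4%
24h absorption = 137.0%


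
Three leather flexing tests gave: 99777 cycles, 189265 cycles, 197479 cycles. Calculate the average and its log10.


Average = (99777 + 189265 + 197479) / 3 = 162174 cycles
log10(162174) = 5.21


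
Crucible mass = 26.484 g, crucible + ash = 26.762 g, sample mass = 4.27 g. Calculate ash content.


Ash mass = 0.278 g
Ash content = 6.51%


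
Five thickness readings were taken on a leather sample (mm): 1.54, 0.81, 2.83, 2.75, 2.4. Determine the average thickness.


2.07 mm

Sum = 1.54 + 0.81 + 2.83 + 2.75 + 2.4 = 10.33
Average = 10.33 / 5 = 2.07 mm


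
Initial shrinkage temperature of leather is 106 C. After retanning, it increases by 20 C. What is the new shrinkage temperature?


New Ts = 106 + 20 = 126 C


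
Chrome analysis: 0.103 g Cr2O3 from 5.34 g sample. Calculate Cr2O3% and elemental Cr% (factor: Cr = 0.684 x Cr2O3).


Cr2O3 = 1.93%
Cr = 1.32%

Cr2O3% = 0.103 / 5.34 x 100 = 1.93%
Cr% = 1.93 x 0.684 = 1.32%


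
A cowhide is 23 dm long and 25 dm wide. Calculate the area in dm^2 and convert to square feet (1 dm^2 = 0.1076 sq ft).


Area = 23 x 25 = 575 dm^2
Conversion: 575 x 0.1076 = 61.87 sq ft


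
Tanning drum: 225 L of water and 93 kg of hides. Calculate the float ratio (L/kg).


Float ratio = water / hide weight
Ratio = 225 / 93 = 2.4


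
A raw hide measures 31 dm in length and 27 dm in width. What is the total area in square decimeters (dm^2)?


Area = length x width
Area = 31 x 27 = 837 dm^2


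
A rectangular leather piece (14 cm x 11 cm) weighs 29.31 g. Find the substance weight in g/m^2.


1903.2 g/m^2


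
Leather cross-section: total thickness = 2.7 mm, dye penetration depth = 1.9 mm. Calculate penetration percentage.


70.4%

Penetration% = 1.9 / 2.7 x 100
Penetration = 70.4%


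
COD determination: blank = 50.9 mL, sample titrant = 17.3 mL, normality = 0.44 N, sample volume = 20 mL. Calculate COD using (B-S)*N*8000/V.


COD = (50.9 - 17.3) x 0.44 x 8000 / 20
COD = 33.6 x 0.44 x 8000 / 20
COD = 5913.6 mg/L


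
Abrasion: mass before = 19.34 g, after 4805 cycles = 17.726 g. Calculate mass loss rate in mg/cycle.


Mass loss = 19.34 - 17.726 = 1.614 g
Rate = 1.614 / 4805 x 1000 = 0.336 mg/cycle


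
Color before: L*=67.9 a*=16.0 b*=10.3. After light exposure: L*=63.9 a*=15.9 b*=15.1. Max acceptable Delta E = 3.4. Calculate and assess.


Delta E = 6.25
Passes: No

dL = -4.0, da = -0.1, db = 4.8
dE = sqrt((-4.0)^2 + (-0.1)^2 + (4.8)^2) = 6.25
Max = 3.4
Passes: No


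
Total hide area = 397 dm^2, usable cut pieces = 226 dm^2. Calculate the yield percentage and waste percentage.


Yield = 56.9%
Waste = 43.1%

Yield = 226 / 397 x 100 = 56.9%
Waste = 397 - 226 = 171 dm^2
Waste% = 100 - 56.9 = 43.1%


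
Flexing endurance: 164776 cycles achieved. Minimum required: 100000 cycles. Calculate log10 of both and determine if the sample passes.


log10(164776) = 5.22
log10(100000) = 5.00
Passes: Yes


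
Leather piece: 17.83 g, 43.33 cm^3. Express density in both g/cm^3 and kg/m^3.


0.411 g/cm^3
411 kg/m^3

Density = 17.83 / 43.33 = 0.411 g/cm^3
Convert: 0.411 x 1000 = 411 kg/m^3


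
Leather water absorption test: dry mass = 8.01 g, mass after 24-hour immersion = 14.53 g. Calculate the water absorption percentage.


81.4%

Water absorbed = 14.53 - 8.01 = 6.52 g
WA% = 6.52 / 8.01 x 100 = 81.4%


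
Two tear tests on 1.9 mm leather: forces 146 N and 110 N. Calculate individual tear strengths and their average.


Tear 1 = 146 / 1.9 = 76.8 N/mm
Tear 2 = 110 / 1.9 = 57.9 N/mm
Average = (76.8 + 57.9) / 2 = 67.4 N/mm


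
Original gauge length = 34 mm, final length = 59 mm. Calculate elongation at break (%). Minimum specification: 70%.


Elongation = 73.5%
Meets spec: Yes


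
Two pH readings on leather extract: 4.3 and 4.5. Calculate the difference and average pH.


Difference = |4.3 - 4.5| = 0.2
Average = (4.3 + 4.5) / 2 = 4.40


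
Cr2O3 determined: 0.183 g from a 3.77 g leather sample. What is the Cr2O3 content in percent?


4.85%


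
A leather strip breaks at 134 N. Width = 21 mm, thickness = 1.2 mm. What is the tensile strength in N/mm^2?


5.32 N/mm^2

Cross-sectional area = 21 x 1.2 = 25.2 mm^2
Tensile strength = 134 / 25.2 = 5.32 N/mm^2


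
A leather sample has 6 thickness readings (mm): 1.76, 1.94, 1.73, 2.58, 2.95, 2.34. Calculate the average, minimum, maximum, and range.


Sum = 13.30
Average = 13.30 / 6 = 2.22 mm
Minimum = 1.73 mm
Maximum = 2.95 mm
Range = 2.95 - 1.73 = 1.22 mm


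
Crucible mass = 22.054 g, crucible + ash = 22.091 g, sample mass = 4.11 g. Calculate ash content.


Ash mass = 22.091 - 22.054 = 0.037 g
Ash% = 0.037 / 4.11 x 100 = 0.90%


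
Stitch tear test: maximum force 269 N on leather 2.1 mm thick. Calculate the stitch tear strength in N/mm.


Stitch tear strength = force / thickness
STS = 269 / 2.1 = 128.1 N/mm


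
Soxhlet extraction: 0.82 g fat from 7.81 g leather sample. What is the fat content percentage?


10.5%

Fat content = 0.82 / 7.81 x 100
Fat = 10.5%


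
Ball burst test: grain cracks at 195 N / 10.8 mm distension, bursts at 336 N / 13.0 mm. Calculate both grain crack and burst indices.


Crack index = 18.1 N/mm
Burst index = 25.8 N/mm

Crack index = 195 / 10.8 = 18.1 N/mm
Burst index = 336 / 13.0 = 25.8 N/mm


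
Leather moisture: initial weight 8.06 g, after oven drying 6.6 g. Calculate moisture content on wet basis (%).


18.1%

Moisture = 8.06 - 6.6 = 1.46 g
MC = 1.46 / 8.06 x 100 = 18.1%


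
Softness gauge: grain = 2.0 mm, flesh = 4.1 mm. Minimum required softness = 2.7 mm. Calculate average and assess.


Average softness = 3.05 mm
Meets requirement: Yes

Average = (2.0 + 4.1) / 2 = 3.05 mm
Minimum = 2.7 mm
Meets requirement: Yes


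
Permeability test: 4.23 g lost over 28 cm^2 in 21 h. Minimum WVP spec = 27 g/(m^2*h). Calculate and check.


WVP = 4.23 / (28 x 21) x 10000 = 71.94 g/(m^2*h)
Minimum: 27 g/(m^2*h)
Meets spec: Yes


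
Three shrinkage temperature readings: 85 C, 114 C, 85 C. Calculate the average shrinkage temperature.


94.7 C

Average = (85 + 114 + 85) / 3
Average = 284 / 3 = 94.7 C


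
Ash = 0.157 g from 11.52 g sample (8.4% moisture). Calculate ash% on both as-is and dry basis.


As-is ash% = 0.157 / 11.52 x 100 = 1.36%
Dry mass = 11.52 x (100 - 8.4) / 100 = 10.55232 g
Dry-basis ash% = 0.157 / 10.55232 x 100 = 1.49%


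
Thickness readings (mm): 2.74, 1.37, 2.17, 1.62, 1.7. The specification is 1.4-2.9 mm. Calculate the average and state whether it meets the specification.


Sum = 9.60
Average = 9.60 / 5 = 1.92 mm
Specification range: 1.4 to 2.9 mm
Within spec: Yes


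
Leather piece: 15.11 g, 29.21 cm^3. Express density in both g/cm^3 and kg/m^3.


Density = 15.11 / 29.21 = 0.517 g/cm^3
Convert: 0.517 x 1000 = 517 kg/m^3


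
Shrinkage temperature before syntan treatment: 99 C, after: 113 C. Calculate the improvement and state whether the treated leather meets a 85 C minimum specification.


Improvement = 14 C
Meets 85 C spec: Yes

Improvement = 113 - 99 = 14 C
Spec check: 113 C >= 85 C? Yes


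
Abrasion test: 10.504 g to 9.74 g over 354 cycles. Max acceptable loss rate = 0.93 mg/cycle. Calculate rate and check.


Rate = 2.158 mg/cycle
Passes: No

Loss = 10.504 - 9.74 = 0.764 g
Rate = 0.764 g / 354 cycles x 1000 = 2.158 mg/cycle
Max = 0.93 mg/cycle
Passes: No


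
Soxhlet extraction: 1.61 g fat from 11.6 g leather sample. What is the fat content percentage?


Fat content = 1.61 / 11.6 x 100
Fat = 13.9%


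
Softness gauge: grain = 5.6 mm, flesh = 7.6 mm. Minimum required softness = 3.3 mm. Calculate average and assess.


Average = (5.6 + 7.6) / 2 = 6.60 mm
Minimum = 3.3 mm
Meets requirement: Yes


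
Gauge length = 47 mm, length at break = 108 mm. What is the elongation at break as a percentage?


Extension = 108 - 47 = 61 mm
Elongation = 61 / 47 x 100 = 129.8%


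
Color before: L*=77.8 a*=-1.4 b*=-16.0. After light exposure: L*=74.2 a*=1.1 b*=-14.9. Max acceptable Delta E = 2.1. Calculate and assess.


Delta E = 4.52
Passes: No


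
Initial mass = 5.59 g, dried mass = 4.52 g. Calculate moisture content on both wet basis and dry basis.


Moisture lost = 5.59 - 4.52 = 1.07 g
Wet basis MC = 1.07 / 5.59 x 100 = 19.1%
Dry basis MC = 1.07 / 4.52 x 100 = 23.7%


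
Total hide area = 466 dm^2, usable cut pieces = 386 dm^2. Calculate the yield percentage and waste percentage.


Yield = 82.8%
Waste = 17.2%


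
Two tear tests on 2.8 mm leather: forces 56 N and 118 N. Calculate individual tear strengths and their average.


Tear 1 = 56 / 2.8 = 20.0 N/mm
Tear 2 = 118 / 2.8 = 42.1 N/mm
Average = (20.0 + 42.1) / 2 = 31.1 N/mm


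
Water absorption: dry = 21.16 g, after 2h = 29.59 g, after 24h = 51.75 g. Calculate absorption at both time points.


2h absorption = 39.8%
24h absorption = 144.6%

WA (2h) = (29.59 - 21.16) / 21.16 x 100 = 39.8%
WA (24h) = (51.75 - 21.16) / 21.16 x 100 = 144.6%


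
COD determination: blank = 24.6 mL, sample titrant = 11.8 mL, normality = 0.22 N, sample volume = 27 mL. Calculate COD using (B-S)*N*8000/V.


834.4 mg/L


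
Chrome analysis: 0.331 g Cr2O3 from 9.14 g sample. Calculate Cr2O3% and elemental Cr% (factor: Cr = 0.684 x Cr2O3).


Cr2O3% = 0.331 / 9.14 x 100 = 3.62%
Cr% = 3.62 x 0.684 = 2.48%


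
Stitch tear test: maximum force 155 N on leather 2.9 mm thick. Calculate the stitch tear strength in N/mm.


53.4 N/mm

Stitch tear strength = force / thickness
STS = 155 / 2.9 = 53.4 N/mm


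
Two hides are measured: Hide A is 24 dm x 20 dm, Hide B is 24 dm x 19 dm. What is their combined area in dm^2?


Hide A area = 24 x 20 = 480 dm^2
Hide B area = 24 x 19 = 456 dm^2
Total = 480 + 456 = 936 dm^2


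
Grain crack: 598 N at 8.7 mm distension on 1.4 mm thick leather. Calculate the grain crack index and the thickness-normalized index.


Crack index = 68.7 N/mm
Normalized index = 49.1 N/mm per mm


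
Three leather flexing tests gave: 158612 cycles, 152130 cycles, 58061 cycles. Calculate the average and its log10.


Average = (158612 + 152130 + 58061) / 3 = 122934 cycles
log10(122934) = 5.09


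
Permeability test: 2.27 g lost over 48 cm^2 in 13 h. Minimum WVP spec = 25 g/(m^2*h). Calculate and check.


WVP = 36.38 g/(m^2*h)
Meets specification: Yes

WVP = 2.27 / (48 x 13) x 10000 = 36.38 g/(m^2*h)
Minimum: 25 g/(m^2*h)
Meets spec: Yes


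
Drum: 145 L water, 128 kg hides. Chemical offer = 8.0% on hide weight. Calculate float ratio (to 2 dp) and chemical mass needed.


Float ratio = 1.13
Chemical needed = 10.24 kg


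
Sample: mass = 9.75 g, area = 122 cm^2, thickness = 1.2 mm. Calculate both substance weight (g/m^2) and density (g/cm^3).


Substance weight = 799.2 g/m^2
Density = 0.666 g/cm^3

SW = 9.75 / 122 x 10000 = 799.2 g/m^2
Volume = 122 x 1.2 / 10 = 14.64 cm^3
Density = 9.75 / 14.64 = 0.666 g/cm^3


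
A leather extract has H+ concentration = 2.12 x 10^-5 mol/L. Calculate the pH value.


pH = -log10[H+]
pH = -log10(2.12 x 10^-5) = 4.67


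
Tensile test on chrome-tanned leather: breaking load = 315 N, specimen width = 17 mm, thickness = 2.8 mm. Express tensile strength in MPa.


Cross-section = 17 x 2.8 = 47.6 mm^2
TS = 315 / 47.6 = 6.62 MPa
(1 N/mm^2 = 1 MPa)


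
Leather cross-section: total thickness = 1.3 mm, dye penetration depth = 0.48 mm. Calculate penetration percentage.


36.9%

Penetration% = 0.48 / 1.3 x 100
Penetration = 36.9%


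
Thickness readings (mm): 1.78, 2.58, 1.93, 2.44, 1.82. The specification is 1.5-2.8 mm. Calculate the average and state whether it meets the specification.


Average = 2.11 mm
Within specification: Yes


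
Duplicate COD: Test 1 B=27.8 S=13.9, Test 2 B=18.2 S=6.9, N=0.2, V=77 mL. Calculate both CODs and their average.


COD1 = 288.8 mg/L
COD2 = 234.8 mg/L
Average = 261.8 mg/L

COD1 = (27.8 - 13.9) x 0.2 x 8000 / 77 = 288.8 mg/L
COD2 = (18.2 - 6.9) x 0.2 x 8000 / 77 = 234.8 mg/L
Average = (288.8 + 234.8) / 2 = 261.8 mg/L


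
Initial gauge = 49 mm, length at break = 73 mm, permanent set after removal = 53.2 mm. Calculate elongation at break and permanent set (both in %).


Elongation at break = (73 - 49) / 49 x 100 = 49.0%
Permanent set = (53.2 - 49) / 49 x 100 = 8.6%


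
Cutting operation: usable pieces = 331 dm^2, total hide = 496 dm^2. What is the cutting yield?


66.7%


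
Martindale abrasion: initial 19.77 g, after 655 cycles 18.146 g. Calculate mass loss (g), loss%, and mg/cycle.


Loss = 19.77 - 18.146 = 1.624 g
Loss% = 1.624 / 19.77 x 100 = 8.21%
Rate = 1.624 / 655 x 1000 = 2.479 mg/cycle


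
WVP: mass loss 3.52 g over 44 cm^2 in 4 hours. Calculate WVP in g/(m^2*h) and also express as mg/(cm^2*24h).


WVP = 200.00 g/(m^2*h)
Daily rate = 480.00 mg/(cm^2*24h)

WVP = 3.52 / (44 x 4) x 10000 = 200.00 g/(m^2*h)
Mass loss in mg = 3.52 x 1000 = 3520 mg
Per cm^2 per 24h in mg: 3520 x 24 / (44 x 4) = 84480 / 176 = 480.00 mg/(cm^2*24h)


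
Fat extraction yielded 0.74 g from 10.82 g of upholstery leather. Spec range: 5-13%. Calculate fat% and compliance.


Fat content = 6.8%
Compliant: Yes


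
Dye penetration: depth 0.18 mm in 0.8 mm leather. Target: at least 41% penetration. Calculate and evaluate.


Penetration = 22.5%
Meets target: No


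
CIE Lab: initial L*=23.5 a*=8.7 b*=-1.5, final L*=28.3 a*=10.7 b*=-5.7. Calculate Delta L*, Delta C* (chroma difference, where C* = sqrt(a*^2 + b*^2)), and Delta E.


Delta L* = 28.3 - 23.5 = 4.8
C1* = sqrt((8.7)^2 + (-1.5)^2) = 8.828
C2* = sqrt((10.7)^2 + (-5.7)^2) = 12.124
Delta C* = 12.124 - 8.828 = 3.30
Delta E = sqrt((4.8)^2 + (2.0)^2 + (-4.2)^2) = 6.68


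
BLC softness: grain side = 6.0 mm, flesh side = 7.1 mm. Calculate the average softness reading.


Average = (6.0 + 7.1) / 2
Average = 6.55 mm


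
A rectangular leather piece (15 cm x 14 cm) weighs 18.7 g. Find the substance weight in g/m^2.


Area = 15 x 14 = 210 cm^2
SW = 18.7 / 210 x 10000 = 890.5 g/m^2


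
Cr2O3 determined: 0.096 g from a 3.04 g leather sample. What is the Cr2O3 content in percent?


3.16%


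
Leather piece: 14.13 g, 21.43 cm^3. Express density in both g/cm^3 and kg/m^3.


0.659 g/cm^3
659 kg/m^3

Density = 14.13 / 21.43 = 0.659 g/cm^3
Convert: 0.659 x 1000 = 659 kg/m^3


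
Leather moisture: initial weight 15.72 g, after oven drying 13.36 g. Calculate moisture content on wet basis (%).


Moisture = 15.72 - 13.36 = 2.36 g
MC = 2.36 / 15.72 x 100 = 15.0%


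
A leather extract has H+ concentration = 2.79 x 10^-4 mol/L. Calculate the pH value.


pH = -log10[H+]
pH = -log10(2.79 x 10^-4) = 3.55


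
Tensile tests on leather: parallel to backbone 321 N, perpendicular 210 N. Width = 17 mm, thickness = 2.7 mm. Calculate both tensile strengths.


Parallel = 6.99 N/mm^2
Perpendicular = 4.58 N/mm^2

Area = 17 x 2.7 = 45.9 mm^2
TS (parallel) = 321 / 45.9 = 6.99 N/mm^2
TS (perpendicular) = 210 / 45.9 = 4.58 N/mm^2


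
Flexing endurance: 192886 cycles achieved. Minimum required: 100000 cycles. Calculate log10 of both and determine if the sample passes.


Achieved: log10 = 5.29
Required: log10 = 5.00
Passes: Yes

log10(192886) = 5.29
log10(100000) = 5.00
Passes: Yes


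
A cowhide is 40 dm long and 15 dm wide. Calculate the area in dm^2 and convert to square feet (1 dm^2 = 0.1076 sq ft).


600 dm^2
64.56 sq ft

Area = 40 x 15 = 600 dm^2
Conversion: 600 x 0.1076 = 64.56 sq ft


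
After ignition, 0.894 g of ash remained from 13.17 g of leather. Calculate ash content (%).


Ash% = 0.894 / 13.17 x 100
Ash% = 6.79%


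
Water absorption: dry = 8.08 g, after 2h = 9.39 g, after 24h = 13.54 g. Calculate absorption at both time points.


2h absorption = 16.2%
24h absorption = 67.6%

WA (2h) = (9.39 - 8.08) / 8.08 x 100 = 16.2%
WA (24h) = (13.54 - 8.08) / 8.08 x 100 = 67.6%


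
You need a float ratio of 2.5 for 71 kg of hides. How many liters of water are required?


177.5 L

Water = hide weight x target ratio
Water = 71 x 2.5 = 177.5 L


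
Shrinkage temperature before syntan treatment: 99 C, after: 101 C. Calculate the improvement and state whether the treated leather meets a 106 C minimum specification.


Improvement = 2 C
Meets 106 C spec: No


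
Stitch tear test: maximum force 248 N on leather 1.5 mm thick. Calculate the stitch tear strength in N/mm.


165.3 N/mm

Stitch tear strength = force / thickness
STS = 248 / 1.5 = 165.3 N/mm


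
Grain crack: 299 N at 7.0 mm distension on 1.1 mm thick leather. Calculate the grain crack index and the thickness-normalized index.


Crack index = 42.7 N/mm
Normalized index = 38.8 N/mm per mm

Crack index = 299 / 7.0 = 42.7 N/mm
Normalized = 42.7 / 1.1 = 38.8 N/mm per mm


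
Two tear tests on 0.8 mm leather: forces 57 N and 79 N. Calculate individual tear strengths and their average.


Tear 1 = 71.3 N/mm
Tear 2 = 98.8 N/mm
Average = 85.1 N/mm

Tear 1 = 57 / 0.8 = 71.3 N/mm
Tear 2 = 79 / 0.8 = 98.8 N/mm
Average = (71.3 + 98.8) / 2 = 85.1 N/mm


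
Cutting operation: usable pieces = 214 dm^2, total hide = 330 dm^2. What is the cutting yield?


Yield = usable / total x 100
Yield = 214 / 330 x 100 = 64.8%


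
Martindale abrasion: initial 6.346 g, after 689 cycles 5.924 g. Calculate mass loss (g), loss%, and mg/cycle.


Loss = 6.346 - 5.924 = 0.422 g
Loss% = 0.422 / 6.346 x 100 = 6.65%
Rate = 0.422 / 689 x 1000 = 0.612 mg/cycle


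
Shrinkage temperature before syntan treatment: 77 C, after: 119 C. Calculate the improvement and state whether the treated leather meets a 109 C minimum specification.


Improvement = 119 - 77 = 42 C
Spec check: 119 C >= 109 C? Yes


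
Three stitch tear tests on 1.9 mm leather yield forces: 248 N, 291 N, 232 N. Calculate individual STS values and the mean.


STS1 = 248 / 1.9 = 130.5 N/mm
STS2 = 291 / 1.9 = 153.2 N/mm
STS3 = 232 / 1.9 = 122.1 N/mm
Mean = (130.5 + 153.2 + 122.1) / 3 = 135.3 N/mm


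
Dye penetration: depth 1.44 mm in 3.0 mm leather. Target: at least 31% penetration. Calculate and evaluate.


Penetration = 48.0%
Meets target: Yes


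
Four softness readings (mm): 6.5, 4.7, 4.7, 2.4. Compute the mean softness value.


Sum = 6.5 + 4.7 + 4.7 + 2.4
Mean = 18.3 / 4 = 4.58 mm


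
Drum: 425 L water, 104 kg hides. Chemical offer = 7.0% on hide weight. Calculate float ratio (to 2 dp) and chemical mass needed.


Float ratio = 4.09
Chemical needed = 7.28 kg


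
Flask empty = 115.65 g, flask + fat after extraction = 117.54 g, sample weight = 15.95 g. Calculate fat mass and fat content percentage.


Fat mass = 117.54 - 115.65 = 1.89 g
Fat% = 1.89 / 15.95 x 100 = 11.8%


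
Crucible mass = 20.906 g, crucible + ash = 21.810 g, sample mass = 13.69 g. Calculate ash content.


Ash mass = 0.904 g
Ash content = 6.60%


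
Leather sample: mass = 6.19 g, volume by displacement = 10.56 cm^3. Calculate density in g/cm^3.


Density = mass / volume
Density = 6.19 / 10.56 = 0.586 g/cm^3


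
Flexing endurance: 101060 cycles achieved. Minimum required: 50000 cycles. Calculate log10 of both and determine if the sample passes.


Achieved: log10 = 5.00
Required: log10 = 4.70
Passes: Yes

log10(101060) = 5.00
log10(50000) = 4.70
Passes: Yes


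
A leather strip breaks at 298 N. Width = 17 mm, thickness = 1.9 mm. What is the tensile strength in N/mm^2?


9.23 N/mm^2

Cross-sectional area = 17 x 1.9 = 32.3 mm^2
Tensile strength = 298 / 32.3 = 9.23 N/mm^2


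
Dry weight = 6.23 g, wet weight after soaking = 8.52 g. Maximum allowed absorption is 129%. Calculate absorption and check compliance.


Absorption = 36.8%
Compliant: Yes


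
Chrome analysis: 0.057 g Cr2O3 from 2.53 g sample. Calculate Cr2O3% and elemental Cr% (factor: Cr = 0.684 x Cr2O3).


Cr2O3 = 2.25%
Cr = 1.54%

Cr2O3% = 0.057 / 2.53 x 100 = 2.25%
Cr% = 2.25 x 0.684 = 1.54%


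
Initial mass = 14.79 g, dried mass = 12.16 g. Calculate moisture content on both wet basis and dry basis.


Moisture lost = 14.79 - 12.16 = 2.63 g
Wet basis MC = 2.63 / 14.79 x 100 = 17.8%
Dry basis MC = 2.63 / 12.16 x 100 = 21.6%


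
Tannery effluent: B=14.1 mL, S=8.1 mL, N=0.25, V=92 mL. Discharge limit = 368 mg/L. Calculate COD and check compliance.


COD = 130.4 mg/L
Compliant: Yes


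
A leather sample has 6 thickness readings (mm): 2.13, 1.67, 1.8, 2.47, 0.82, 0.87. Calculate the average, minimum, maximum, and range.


Sum = 9.76
Average = 9.76 / 6 = 1.63 mm
Minimum = 0.82 mm
Maximum = 2.47 mm
Range = 2.47 - 0.82 = 1.65 mm


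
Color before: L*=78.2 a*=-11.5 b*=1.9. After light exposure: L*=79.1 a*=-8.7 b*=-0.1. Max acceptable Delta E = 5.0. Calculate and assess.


Delta E = 3.56
Passes: Yes


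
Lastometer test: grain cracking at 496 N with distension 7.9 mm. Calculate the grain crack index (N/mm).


Grain crack index = force / distension
Index = 496 / 7.9 = 62.8 N/mm


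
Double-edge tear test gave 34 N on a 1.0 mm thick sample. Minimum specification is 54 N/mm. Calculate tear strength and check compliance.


Tear strength = 34 / 1.0 = 34.0 N/mm
Required minimum = 54 N/mm
Compliant: No


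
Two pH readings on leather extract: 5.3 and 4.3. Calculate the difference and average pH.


Difference = 1.0
Average pH = 4.80

Difference = |5.3 - 4.3| = 1.0
Average = (5.3 + 4.3) / 2 = 4.80


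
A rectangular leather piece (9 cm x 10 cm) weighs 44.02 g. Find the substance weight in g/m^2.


4891.1 g/m^2


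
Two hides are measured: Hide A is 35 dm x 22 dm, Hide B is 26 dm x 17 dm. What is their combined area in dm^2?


Hide A area = 35 x 22 = 770 dm^2
Hide B area = 26 x 17 = 442 dm^2
Total = 770 + 442 = 1212 dm^2


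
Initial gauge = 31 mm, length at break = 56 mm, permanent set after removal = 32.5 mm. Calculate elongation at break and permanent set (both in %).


Elongation at break = 80.6%
Permanent set = 4.8%

Elongation at break = (56 - 31) / 31 x 100 = 80.6%
Permanent set = (32.5 - 31) / 31 x 100 = 4.8%


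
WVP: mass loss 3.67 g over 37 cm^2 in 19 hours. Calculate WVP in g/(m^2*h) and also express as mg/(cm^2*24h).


WVP = 3.67 / (37 x 19) x 10000 = 52.20 g/(m^2*h)
Mass loss in mg = 3.67 x 1000 = 3670 mg
Per cm^2 per 24h in mg: 3670 x 24 / (37 x 19) = 88080 / 703 = 125.29 mg/(cm^2*24h)


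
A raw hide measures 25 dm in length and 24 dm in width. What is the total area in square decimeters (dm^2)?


Area = length x width
Area = 25 x 24 = 600 dm^2


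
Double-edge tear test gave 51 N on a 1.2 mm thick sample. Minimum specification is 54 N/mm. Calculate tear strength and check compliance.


Tear strength = 42.5 N/mm
Compliant: No

Tear strength = 51 / 1.2 = 42.5 N/mm
Required minimum = 54 N/mm
Compliant: No


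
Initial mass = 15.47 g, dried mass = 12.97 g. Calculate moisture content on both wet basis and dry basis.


Moisture lost = 15.47 - 12.97 = 2.50 g
Wet basis MC = 2.50 / 15.47 x 100 = 16.2%
Dry basis MC = 2.50 / 12.97 x 100 = 19.3%


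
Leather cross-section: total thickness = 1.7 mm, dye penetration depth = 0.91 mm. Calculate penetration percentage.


53.5%

Penetration% = 0.91 / 1.7 x 100
Penetration = 53.5%


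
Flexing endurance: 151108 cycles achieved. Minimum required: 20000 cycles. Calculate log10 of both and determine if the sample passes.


log10(151108) = 5.18
log10(20000) = 4.30
Passes: Yes


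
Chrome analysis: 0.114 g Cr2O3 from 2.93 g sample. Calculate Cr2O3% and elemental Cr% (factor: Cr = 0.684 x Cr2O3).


Cr2O3 = 3.89%
Cr = 2.66%

Cr2O3% = 0.114 / 2.93 x 100 = 3.89%
Cr% = 3.89 x 0.684 = 2.66%


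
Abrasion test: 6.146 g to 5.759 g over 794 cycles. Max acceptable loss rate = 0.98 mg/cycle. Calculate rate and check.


Rate = 0.487 mg/cycle
Passes: Yes


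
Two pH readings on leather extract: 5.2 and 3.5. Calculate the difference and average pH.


Difference = 1.7
Average pH = 4.35

Difference = |5.2 - 3.5| = 1.7
Average = (5.2 + 3.5) / 2 = 4.35


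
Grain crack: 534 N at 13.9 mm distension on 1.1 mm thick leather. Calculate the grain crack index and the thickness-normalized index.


Crack index = 38.4 N/mm
Normalized index = 34.9 N/mm per mm


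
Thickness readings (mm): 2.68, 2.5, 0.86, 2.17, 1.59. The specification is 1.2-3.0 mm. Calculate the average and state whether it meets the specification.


Average = 1.96 mm
Within specification: Yes


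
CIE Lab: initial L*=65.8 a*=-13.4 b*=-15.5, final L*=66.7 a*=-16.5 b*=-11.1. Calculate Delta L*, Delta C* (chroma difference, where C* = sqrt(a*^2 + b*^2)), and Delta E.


Delta L* = 0.9
Delta C* = -0.60
Delta E = 5.46


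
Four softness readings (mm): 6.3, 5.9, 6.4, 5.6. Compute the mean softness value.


6.05 mm

Sum = 6.3 + 5.9 + 6.4 + 5.6
Mean = 24.2 / 4 = 6.05 mm


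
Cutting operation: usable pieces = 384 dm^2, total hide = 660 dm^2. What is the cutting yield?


58.2%

Yield = usable / total x 100
Yield = 384 / 660 x 100 = 58.2%


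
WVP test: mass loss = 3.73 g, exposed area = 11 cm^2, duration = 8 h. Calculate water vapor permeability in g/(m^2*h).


423.86 g/(m^2*h)


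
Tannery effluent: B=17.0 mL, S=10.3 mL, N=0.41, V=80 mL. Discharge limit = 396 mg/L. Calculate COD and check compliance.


COD = (17.0 - 10.3) x 0.41 x 8000 / 80 = 274.7 mg/L
Limit: 396 mg/L
Compliant: Yes


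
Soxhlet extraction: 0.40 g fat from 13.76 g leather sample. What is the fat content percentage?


Fat content = 0.40 / 13.76 x 100
Fat = 2.9%


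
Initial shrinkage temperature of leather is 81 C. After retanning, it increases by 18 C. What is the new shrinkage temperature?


99 C


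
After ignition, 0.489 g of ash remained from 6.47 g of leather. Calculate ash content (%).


7.56%

Ash% = 0.489 / 6.47 x 100
Ash% = 7.56%


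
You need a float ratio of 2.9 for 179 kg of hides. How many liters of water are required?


519.1 L


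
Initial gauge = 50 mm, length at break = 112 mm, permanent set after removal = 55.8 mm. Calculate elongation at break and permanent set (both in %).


Elongation at break = 124.0%
Permanent set = 11.6%

Elongation at break = (112 - 50) / 50 x 100 = 124.0%
Permanent set = (55.8 - 50) / 50 x 100 = 11.6%


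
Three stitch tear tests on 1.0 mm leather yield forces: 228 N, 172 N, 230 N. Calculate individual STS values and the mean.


STS1 = 228 / 1.0 = 228.0 N/mm
STS2 = 172 / 1.0 = 172.0 N/mm
STS3 = 230 / 1.0 = 230.0 N/mm
Mean = (228.0 + 172.0 + 230.0) / 3 = 210.0 N/mm


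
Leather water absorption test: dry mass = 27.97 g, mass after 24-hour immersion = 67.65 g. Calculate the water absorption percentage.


141.9%


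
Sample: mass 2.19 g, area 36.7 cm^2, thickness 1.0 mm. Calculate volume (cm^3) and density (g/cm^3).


Thickness in cm = 1.0 / 10 = 0.10 cm
Volume = 36.7 x 0.10 = 3.670 cm^3
Density = 2.19 / 3.670 = 0.597 g/cm^3


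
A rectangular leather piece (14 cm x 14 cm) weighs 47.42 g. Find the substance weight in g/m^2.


2419.4 g/m^2

Area = 14 x 14 = 196 cm^2
SW = 47.42 / 196 x 10000 = 2419.4 g/m^2


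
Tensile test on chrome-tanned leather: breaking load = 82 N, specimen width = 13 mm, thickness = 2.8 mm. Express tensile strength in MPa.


Cross-section = 13 x 2.8 = 36.4 mm^2
TS = 82 / 36.4 = 2.25 MPa
(1 N/mm^2 = 1 MPa)


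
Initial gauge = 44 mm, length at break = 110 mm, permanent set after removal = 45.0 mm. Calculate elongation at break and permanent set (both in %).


Elongation at break = (110 - 44) / 44 x 100 = 150.0%
Permanent set = (45.0 - 44) / 44 x 100 = 2.3%


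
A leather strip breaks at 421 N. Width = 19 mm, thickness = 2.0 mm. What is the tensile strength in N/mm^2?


11.08 N/mm^2


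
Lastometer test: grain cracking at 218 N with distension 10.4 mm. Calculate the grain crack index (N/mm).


21.0 N/mm


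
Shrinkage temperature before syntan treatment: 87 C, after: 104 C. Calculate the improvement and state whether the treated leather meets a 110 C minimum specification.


Improvement = 104 - 87 = 17 C
Spec check: 104 C >= 110 C? No


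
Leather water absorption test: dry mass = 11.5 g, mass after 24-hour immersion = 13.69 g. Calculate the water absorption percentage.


19.0%

Water absorbed = 13.69 - 11.5 = 2.19 g
WA% = 2.19 / 11.5 x 100 = 19.0%


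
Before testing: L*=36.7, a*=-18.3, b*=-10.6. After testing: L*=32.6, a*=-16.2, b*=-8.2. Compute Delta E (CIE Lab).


Delta E = 5.19


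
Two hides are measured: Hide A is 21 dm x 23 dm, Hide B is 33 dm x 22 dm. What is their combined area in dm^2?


1209 dm^2

Hide A area = 21 x 23 = 483 dm^2
Hide B area = 33 x 22 = 726 dm^2
Total = 483 + 726 = 1209 dm^2


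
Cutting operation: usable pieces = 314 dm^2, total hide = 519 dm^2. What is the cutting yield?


60.5%


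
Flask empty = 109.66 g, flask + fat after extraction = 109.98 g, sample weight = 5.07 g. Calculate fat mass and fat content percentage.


Fat mass = 109.98 - 109.66 = 0.32 g
Fat% = 0.32 / 5.07 x 100 = 6.3%


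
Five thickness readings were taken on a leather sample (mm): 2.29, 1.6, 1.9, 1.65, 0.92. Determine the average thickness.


1.67 mm

Sum = 2.29 + 1.6 + 1.9 + 1.65 + 0.92 = 8.36
Average = 8.36 / 5 = 1.67 mm


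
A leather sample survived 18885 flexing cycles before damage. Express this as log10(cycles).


4.28

log10(18885) = 4.28


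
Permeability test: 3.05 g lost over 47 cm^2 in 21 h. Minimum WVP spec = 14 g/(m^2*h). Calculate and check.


WVP = 3.05 / (47 x 21) x 10000 = 30.90 g/(m^2*h)
Minimum: 14 g/(m^2*h)
Meets spec: Yes


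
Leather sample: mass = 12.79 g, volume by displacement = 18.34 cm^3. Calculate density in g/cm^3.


Density = mass / volume
Density = 12.79 / 18.34 = 0.697 g/cm^3


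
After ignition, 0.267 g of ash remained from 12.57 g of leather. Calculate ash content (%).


Ash% = 0.267 / 12.57 x 100
Ash% = 2.12%


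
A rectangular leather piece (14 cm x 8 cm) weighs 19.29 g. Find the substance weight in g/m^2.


Area = 14 x 8 = 112 cm^2
SW = 19.29 / 112 x 10000 = 1722.3 g/m^2


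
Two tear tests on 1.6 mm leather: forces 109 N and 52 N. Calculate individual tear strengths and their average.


Tear 1 = 109 / 1.6 = 68.1 N/mm
Tear 2 = 52 / 1.6 = 32.5 N/mm
Average = (68.1 + 32.5) / 2 = 50.3 N/mm


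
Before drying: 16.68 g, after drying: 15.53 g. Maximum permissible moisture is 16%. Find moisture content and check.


MC = (16.68 - 15.53) / 16.68 x 100 = 6.9%
Maximum: 16%
Acceptable: Yes


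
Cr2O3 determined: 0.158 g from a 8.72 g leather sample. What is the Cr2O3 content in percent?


Cr2O3% = 0.158 / 8.72 x 100
Cr2O3% = 1.81%


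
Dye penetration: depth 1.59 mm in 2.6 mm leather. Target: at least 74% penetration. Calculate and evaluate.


Penetration = 1.59 / 2.6 x 100 = 61.2%
Target: 74%
Meets target: No


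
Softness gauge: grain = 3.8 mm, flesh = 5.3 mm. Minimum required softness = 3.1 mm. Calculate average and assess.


Average = (3.8 + 5.3) / 2 = 4.55 mm
Minimum = 3.1 mm
Meets requirement: Yes


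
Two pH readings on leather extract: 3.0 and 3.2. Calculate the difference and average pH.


Difference = |3.0 - 3.2| = 0.2
Average = (3.0 + 3.2) / 2 = 3.10


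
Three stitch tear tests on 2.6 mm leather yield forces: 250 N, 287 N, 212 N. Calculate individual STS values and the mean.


STS1 = 96.2 N/mm
STS2 = 110.4 N/mm
STS3 = 81.5 N/mm
Mean = 96.0 N/mm

STS1 = 250 / 2.6 = 96.2 N/mm
STS2 = 287 / 2.6 = 110.4 N/mm
STS3 = 212 / 2.6 = 81.5 N/mm
Mean = (96.2 + 110.4 + 81.5) / 3 = 96.0 N/mm


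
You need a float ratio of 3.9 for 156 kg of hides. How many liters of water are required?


Water = hide weight x target ratio
Water = 156 x 3.9 = 608.4 L


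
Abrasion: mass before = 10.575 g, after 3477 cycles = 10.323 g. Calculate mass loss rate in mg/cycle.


0.072 mg/cycle

Mass loss = 10.575 - 10.323 = 0.252 g
Rate = 0.252 / 3477 x 1000 = 0.072 mg/cycle


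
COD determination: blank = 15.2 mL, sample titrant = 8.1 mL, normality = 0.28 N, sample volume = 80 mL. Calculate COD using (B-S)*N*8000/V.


198.8 mg/L

COD = (15.2 - 8.1) x 0.28 x 8000 / 80
COD = 7.1 x 0.28 x 8000 / 80
COD = 198.8 mg/L


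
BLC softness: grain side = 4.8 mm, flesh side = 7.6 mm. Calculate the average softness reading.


6.20 mm


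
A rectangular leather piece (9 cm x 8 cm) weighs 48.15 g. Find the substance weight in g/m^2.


Area = 9 x 8 = 72 cm^2
SW = 48.15 / 72 x 10000 = 6687.5 g/m^2
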